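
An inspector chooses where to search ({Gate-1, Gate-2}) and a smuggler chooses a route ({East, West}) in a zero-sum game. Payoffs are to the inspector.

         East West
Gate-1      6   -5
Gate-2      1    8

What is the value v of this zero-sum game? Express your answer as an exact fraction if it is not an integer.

Row minima: Gate-1 → -5, Gate-2 → 1; maximin = 1.
Column maxima: East → 6, West → 8; minimax = 6.
1 ≠ 6, so there is no saddle point; optimal play is mixed.
Let the inspector play Gate-1 with probability p. Expected payoff against East: 6p + 1(1−p) = 5p + 1; against West: (-5)p + 8(1−p) = −13p + 8.
Setting these equal: 5p + 1 = −13p + 8 ⇒ 18p = 7 ⇒ p = 7/18, and the value is (5)·(7/18) + 1 = 53/18.
For the smuggler: with q = P(East), equating Gate-1's and Gate-2's payoffs gives 11q − 5 = −7q + 8 ⇒ q = 13/18.

53/18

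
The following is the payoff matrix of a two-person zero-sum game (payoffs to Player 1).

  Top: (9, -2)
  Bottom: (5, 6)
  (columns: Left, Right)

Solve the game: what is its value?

Row minima: Top → -2, Bottom → 5; maximin = 5.
Column maxima: Left → 9, Right → 6; minimax = 6.
5 ≠ 6, so there is no saddle point; optimal play is mixed.
Let Player 1 play Top with probability p. Expected payoff against Left: 9p + 5(1−p) = 4p + 5; against Right: (-2)p + 6(1−p) = −8p + 6.
Setting these equal: 4p + 5 = −8p + 6 ⇒ 12p = 1 ⇒ p = 1/12, and the value is (4)·(1/12) + 5 = 16/3.
For Player 2: with q = P(Left), equating Top's and Bottom's payoffs gives 11q − 2 = −q + 6 ⇒ q = 2/3.

16/3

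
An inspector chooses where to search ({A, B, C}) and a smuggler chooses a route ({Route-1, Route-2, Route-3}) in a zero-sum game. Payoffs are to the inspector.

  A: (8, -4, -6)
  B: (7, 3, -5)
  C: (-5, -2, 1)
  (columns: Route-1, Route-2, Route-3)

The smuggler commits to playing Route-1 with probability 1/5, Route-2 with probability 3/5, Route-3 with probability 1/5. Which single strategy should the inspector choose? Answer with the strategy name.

Expected payoff of A: (1/5)·8 + (3/5)·(-4) + (1/5)·(-6) = -2.
Expected payoff of B: (1/5)·7 + (3/5)·3 + (1/5)·(-5) = 11/5.
Expected payoff of C: (1/5)·(-5) + (3/5)·(-2) + (1/5)·1 = -2.
The largest is 11/5, so the inspector's best response is B.

B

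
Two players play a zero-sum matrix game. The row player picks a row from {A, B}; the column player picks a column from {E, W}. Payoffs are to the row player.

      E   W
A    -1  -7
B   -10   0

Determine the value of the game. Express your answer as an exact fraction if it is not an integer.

Row minima: A → -7, B → -10; maximin = -7.
Column maxima: E → -1, W → 0; minimax = -1.
-7 ≠ -1, so there is no saddle point; optimal play is mixed.
Let the row player play A with probability p. Expected payoff against E: (-1)p + (-10)(1−p) = 9p − 10; against W: (-7)p + 0(1−p) = −7p.
Setting these equal: 9p − 10 = −7p ⇒ 16p = 10 ⇒ p = 5/8, and the value is (9)·(5/8) − 10 = -35/8.
For the column player: with q = P(E), equating A's and B's payoffs gives 6q − 7 = −10q ⇒ q = 7/16.

-35/8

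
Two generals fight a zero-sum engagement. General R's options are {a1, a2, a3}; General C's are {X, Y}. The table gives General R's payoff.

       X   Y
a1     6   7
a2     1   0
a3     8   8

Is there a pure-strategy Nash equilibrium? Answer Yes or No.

Yes

Row minima: a1 → 6, a2 → 0, a3 → 8; maximin = 8.
Column maxima: X → 8, Y → 8; minimax = 8.
maximin = minimax = 8, so a saddle point exists.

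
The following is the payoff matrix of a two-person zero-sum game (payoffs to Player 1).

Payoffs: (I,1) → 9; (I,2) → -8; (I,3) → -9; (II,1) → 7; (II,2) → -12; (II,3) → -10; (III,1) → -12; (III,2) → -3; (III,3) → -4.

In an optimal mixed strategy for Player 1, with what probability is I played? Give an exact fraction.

Row minima: I → -9, II → -12, III → -12; maximin = -9.
Column maxima: 1 → 9, 2 → -3, 3 → -4; minimax = -4.
-9 ≠ -4, so there is no saddle point; optimal play is mixed.
II is strictly dominated by I, so Player 1 never plays it.
With II eliminated, 2 is strictly dominated by 3 (it gives Player 1 strictly more in every remaining row), so Player 2 never plays it.
On the remaining 2×2 (I, III vs 1, 3):
Let Player 1 play I with probability p. Expected payoff against 1: 9p + (-12)(1−p) = 21p − 12; against 3: (-9)p + (-4)(1−p) = −5p − 4.
Setting these equal: 21p − 12 = −5p − 4 ⇒ 26p = 8 ⇒ p = 4/13, and the value is (21)·(4/13) − 12 = -72/13.
For Player 2: with q = P(1), equating I's and III's payoffs gives 18q − 9 = −8q − 4 ⇒ q = 5/26.

4/13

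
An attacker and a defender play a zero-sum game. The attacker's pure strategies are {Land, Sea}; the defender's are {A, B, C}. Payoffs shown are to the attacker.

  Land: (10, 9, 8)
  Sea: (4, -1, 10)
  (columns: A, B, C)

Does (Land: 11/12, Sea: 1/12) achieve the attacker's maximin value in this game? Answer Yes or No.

Against A this mix gives (11/12)·10 + (1/12)·4 = 19/2.
Against B this mix gives (11/12)·9 + (1/12)·(-1) = 49/6.
Against C this mix gives (11/12)·8 + (1/12)·10 = 49/6.
All of the defender's active replies (B, C) yield 49/6, and no column does worse for the attacker. The mix makes the defender indifferent and guarantees 49/6, so it is optimal.

Yes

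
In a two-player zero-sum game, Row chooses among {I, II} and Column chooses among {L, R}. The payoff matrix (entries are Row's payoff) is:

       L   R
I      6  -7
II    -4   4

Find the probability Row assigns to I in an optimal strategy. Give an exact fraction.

8/21

Row minima: I → -7, II → -4; maximin = -4.
Column maxima: L → 6, R → 4; minimax = 4.
-4 ≠ 4, so there is no saddle point; optimal play is mixed.
Let Row play I with probability p. Expected payoff against L: 6p + (-4)(1−p) = 10p − 4; against R: (-7)p + 4(1−p) = −11p + 4.
Setting these equal: 10p − 4 = −11p + 4 ⇒ 21p = 8 ⇒ p = 8/21, and the value is (10)·(8/21) − 4 = -4/21.
For Column: with q = P(L), equating I's and II's payoffs gives 13q − 7 = −8q + 4 ⇒ q = 11/21.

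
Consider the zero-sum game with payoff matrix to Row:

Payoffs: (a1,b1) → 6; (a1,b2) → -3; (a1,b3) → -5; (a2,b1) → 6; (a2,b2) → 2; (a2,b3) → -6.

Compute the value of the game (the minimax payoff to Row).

Row minima: a1 → -5, a2 → -6; maximin = -5.
Column maxima: b1 → 6, b2 → 2, b3 → -5; minimax = -5.
Since maximin = minimax = -5, there is a saddle point and the value is -5.

-5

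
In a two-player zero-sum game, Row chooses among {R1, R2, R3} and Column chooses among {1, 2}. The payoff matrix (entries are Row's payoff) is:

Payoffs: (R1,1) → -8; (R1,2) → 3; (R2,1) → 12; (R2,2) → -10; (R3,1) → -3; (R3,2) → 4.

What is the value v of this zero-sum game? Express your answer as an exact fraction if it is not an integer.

Row minima: R1 → -8, R2 → -10, R3 → -3; maximin = -3.
Column maxima: 1 → 12, 2 → 4; minimax = 4.
-3 ≠ 4, so there is no saddle point; optimal play is mixed.
R1 is strictly dominated by R3, so Row never plays it.
On the remaining 2×2 (R2, R3 vs 1, 2):
Let Row play R2 with probability p. Expected payoff against 1: 12p + (-3)(1−p) = 15p − 3; against 2: (-10)p + 4(1−p) = −14p + 4.
Setting these equal: 15p − 3 = −14p + 4 ⇒ 29p = 7 ⇒ p = 7/29, and the value is (15)·(7/29) − 3 = 18/29.
For Column: with q = P(1), equating R2's and R3's payoffs gives 22q − 10 = −7q + 4 ⇒ q = 14/29.

18/29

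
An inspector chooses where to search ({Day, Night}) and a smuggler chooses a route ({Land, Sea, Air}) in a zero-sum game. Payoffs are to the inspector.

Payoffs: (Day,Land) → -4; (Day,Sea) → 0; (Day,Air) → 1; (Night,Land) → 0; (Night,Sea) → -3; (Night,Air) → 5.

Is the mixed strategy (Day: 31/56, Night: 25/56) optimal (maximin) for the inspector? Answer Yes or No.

No

Against Land this mix gives (31/56)·(-4) + (25/56)·0 = -31/14.
Against Sea this mix gives (31/56)·0 + (25/56)·(-3) = -75/56.
Against Air this mix gives (31/56)·1 + (25/56)·5 = 39/14.
The smuggler will play Land, holding the inspector to -31/14. Shifting weight toward the row that does better against Land would raise this floor (the equalizing mix achieves -12/7 against both Land and Sea), so the proposed strategy is not optimal.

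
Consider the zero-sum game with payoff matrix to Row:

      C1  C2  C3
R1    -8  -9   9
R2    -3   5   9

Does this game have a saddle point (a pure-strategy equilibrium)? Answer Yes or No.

Row minima: R1 → -9, R2 → -3; maximin = -3.
Column maxima: C1 → -3, C2 → 5, C3 → 9; minimax = -3.
maximin = minimax = -3, so a saddle point exists.

Yes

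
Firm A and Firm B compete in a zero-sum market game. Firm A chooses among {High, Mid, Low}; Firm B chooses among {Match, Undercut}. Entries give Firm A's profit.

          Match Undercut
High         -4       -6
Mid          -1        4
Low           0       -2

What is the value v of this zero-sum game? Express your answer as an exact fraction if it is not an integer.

-2/7

Row minima: High → -6, Mid → -1, Low → -2; maximin = -1.
Column maxima: Match → 0, Undercut → 4; minimax = 0.
-1 ≠ 0, so there is no saddle point; optimal play is mixed.
High is strictly dominated by Mid, so Firm A never plays it.
On the remaining 2×2 (Mid, Low vs Match, Undercut):
Let Firm A play Mid with probability p. Expected payoff against Match: (-1)p + 0(1−p) = −p; against Undercut: 4p + (-2)(1−p) = 6p − 2.
Setting these equal: −p = 6p − 2 ⇒ −7p = -2 ⇒ p = 2/7, and the value is (-1)·(2/7) = -2/7.
For Firm B: with q = P(Match), equating Mid's and Low's payoffs gives −5q + 4 = 2q − 2 ⇒ q = 6/7.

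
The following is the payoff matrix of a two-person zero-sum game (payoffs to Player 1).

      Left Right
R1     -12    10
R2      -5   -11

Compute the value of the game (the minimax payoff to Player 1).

Row minima: R1 → -12, R2 → -11; maximin = -11.
Column maxima: Left → -5, Right → 10; minimax = -5.
-11 ≠ -5, so there is no saddle point; optimal play is mixed.
Let Player 1 play R1 with probability p. Expected payoff against Left: (-12)p + (-5)(1−p) = −7p − 5; against Right: 10p + (-11)(1−p) = 21p − 11.
Setting these equal: −7p − 5 = 21p − 11 ⇒ −28p = -6 ⇒ p = 3/14, and the value is (-7)·(3/14) − 5 = -13/2.
For Player 2: with q = P(Left), equating R1's and R2's payoffs gives −22q + 10 = 6q − 11 ⇒ q = 3/4.

-13/2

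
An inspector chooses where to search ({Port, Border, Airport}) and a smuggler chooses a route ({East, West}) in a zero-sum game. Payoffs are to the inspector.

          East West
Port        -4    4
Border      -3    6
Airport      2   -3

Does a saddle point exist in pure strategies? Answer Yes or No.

No

Row minima: Port → -4, Border → -3, Airport → -3; maximin = -3.
Column maxima: East → 2, West → 6; minimax = 2.
-3 ≠ 2, so no pure-strategy equilibrium exists.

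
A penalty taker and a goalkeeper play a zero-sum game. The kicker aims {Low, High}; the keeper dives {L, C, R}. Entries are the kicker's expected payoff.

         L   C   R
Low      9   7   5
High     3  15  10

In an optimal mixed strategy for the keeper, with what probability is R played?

6/11

Row minima: Low → 5, High → 3; maximin = 5.
Column maxima: L → 9, C → 15, R → 10; minimax = 9.
5 ≠ 9, so there is no saddle point; optimal play is mixed.
C is strictly dominated by R (it gives the kicker strictly more in every row), so the keeper never plays it.
On the remaining 2×2 (Low, High vs L, R):
Let the kicker play Low with probability p. Expected payoff against L: 9p + 3(1−p) = 6p + 3; against R: 5p + 10(1−p) = −5p + 10.
Setting these equal: 6p + 3 = −5p + 10 ⇒ 11p = 7 ⇒ p = 7/11, and the value is (6)·(7/11) + 3 = 75/11.
For the keeper: with q = P(L), equating Low's and High's payoffs gives 4q + 5 = −7q + 10 ⇒ q = 5/11.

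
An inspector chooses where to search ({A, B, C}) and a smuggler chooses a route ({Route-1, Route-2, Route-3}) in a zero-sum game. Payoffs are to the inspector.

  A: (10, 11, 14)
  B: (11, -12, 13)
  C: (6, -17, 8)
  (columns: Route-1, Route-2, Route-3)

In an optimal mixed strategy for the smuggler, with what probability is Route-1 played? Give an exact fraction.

Row minima: A → 10, B → -12, C → -17; maximin = 10.
Column maxima: Route-1 → 11, Route-2 → 11, Route-3 → 14; minimax = 11.
10 ≠ 11, so there is no saddle point; optimal play is mixed.
C is strictly dominated by A, so the inspector never plays it.
Route-3 is strictly dominated by Route-1 (it gives the inspector strictly more in every row), so the smuggler never plays it.
On the remaining 2×2 (A, B vs Route-1, Route-2):
Let the inspector play A with probability p. Expected payoff against Route-1: 10p + 11(1−p) = −p + 11; against Route-2: 11p + (-12)(1−p) = 23p − 12.
Setting these equal: −p + 11 = 23p − 12 ⇒ −24p = -23 ⇒ p = 23/24, and the value is (-1)·(23/24) + 11 = 241/24.
For the smuggler: with q = P(Route-1), equating A's and B's payoffs gives −q + 11 = 23q − 12 ⇒ q = 23/24.

23/24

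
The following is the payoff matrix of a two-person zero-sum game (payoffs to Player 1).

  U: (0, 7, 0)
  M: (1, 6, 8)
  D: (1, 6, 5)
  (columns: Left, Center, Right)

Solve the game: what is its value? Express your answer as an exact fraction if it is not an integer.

1

Row minima: U → 0, M → 1, D → 1; maximin = 1.
Column maxima: Left → 1, Center → 7, Right → 8; minimax = 1.
Since maximin = minimax = 1, there is a saddle point and the value is 1.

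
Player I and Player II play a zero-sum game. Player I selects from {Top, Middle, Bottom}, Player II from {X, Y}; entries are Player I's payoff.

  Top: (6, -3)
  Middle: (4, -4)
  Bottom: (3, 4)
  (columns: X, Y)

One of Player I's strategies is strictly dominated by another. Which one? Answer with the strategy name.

Middle

Top gives a strictly higher payoff than Middle against every column: 6 > 4, -3 > -4.
So Middle is strictly dominated and Player I never plays it.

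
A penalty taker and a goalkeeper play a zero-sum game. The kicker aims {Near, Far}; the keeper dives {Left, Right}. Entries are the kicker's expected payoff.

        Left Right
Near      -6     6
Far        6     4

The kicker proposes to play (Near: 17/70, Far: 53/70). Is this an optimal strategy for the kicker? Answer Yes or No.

Against Left this mix gives (17/70)·(-6) + (53/70)·6 = 108/35.
Against Right this mix gives (17/70)·6 + (53/70)·4 = 157/35.
The keeper will play Left, holding the kicker to 108/35. Shifting weight toward the row that does better against Left would raise this floor (the equalizing mix achieves 30/7 against both Left and Right), so the proposed strategy is not optimal.

No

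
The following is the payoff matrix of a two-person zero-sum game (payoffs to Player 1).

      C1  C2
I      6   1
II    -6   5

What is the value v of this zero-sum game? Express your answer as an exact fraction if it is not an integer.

Row minima: I → 1, II → -6; maximin = 1.
Column maxima: C1 → 6, C2 → 5; minimax = 5.
1 ≠ 5, so there is no saddle point; optimal play is mixed.
Let Player 1 play I with probability p. Expected payoff against C1: 6p + (-6)(1−p) = 12p − 6; against C2: 1p + 5(1−p) = −4p + 5.
Setting these equal: 12p − 6 = −4p + 5 ⇒ 16p = 11 ⇒ p = 11/16, and the value is (12)·(11/16) − 6 = 9/4.
For Player 2: with q = P(C1), equating I's and II's payoffs gives 5q + 1 = −11q + 5 ⇒ q = 1/4.

9/4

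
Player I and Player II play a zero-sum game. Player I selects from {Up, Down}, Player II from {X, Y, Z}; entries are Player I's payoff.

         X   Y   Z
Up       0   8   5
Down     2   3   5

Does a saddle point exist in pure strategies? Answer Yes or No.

Yes

Row minima: Up → 0, Down → 2; maximin = 2.
Column maxima: X → 2, Y → 8, Z → 5; minimax = 2.
maximin = minimax = 2, so a saddle point exists.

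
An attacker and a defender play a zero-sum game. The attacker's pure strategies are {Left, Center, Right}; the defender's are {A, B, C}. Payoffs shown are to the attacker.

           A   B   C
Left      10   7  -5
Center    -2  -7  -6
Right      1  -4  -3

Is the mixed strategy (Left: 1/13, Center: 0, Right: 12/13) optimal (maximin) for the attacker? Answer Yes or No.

Yes

Against A this mix gives (1/13)·10 + (12/13)·1 = 22/13.
Against B this mix gives (1/13)·7 + (12/13)·(-4) = -41/13.
Against C this mix gives (1/13)·(-5) + (12/13)·(-3) = -41/13.
All of the defender's active replies (B, C) yield -41/13, and no column does worse for the attacker. The mix makes the defender indifferent and guarantees -41/13, so it is optimal.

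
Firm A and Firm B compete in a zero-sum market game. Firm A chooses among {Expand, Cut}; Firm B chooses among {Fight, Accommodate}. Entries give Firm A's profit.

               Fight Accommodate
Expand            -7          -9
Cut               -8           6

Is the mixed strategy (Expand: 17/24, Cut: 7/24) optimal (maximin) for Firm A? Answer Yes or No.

No

Against Fight this mix gives (17/24)·(-7) + (7/24)·(-8) = -175/24.
Against Accommodate this mix gives (17/24)·(-9) + (7/24)·6 = -37/8.
Firm B will play Fight, holding Firm A to -175/24. Shifting weight toward the row that does better against Fight would raise this floor (the equalizing mix achieves -57/8 against both Fight and Accommodate), so the proposed strategy is not optimal.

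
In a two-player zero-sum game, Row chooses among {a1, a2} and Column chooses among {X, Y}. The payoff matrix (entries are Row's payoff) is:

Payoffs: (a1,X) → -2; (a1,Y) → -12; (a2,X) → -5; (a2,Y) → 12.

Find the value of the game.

Row minima: a1 → -12, a2 → -5; maximin = -5.
Column maxima: X → -2, Y → 12; minimax = -2.
-5 ≠ -2, so there is no saddle point; optimal play is mixed.
Let Row play a1 with probability p. Expected payoff against X: (-2)p + (-5)(1−p) = 3p − 5; against Y: (-12)p + 12(1−p) = −24p + 12.
Setting these equal: 3p − 5 = −24p + 12 ⇒ 27p = 17 ⇒ p = 17/27, and the value is (3)·(17/27) − 5 = -28/9.
For Column: with q = P(X), equating a1's and a2's payoffs gives 10q − 12 = −17q + 12 ⇒ q = 8/9.

-28/9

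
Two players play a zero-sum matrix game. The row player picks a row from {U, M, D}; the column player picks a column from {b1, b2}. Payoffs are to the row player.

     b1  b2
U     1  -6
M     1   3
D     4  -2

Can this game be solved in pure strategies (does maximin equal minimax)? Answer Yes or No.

No

Row minima: U → -6, M → 1, D → -2; maximin = 1.
Column maxima: b1 → 4, b2 → 3; minimax = 3.
1 ≠ 3, so no pure-strategy equilibrium exists.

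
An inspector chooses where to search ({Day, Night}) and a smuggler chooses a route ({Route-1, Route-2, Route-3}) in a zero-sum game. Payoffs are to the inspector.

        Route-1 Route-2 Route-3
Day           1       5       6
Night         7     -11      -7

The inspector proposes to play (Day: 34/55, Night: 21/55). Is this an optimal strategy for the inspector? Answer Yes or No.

No

Against Route-1 this mix gives (34/55)·1 + (21/55)·7 = 181/55.
Against Route-2 this mix gives (34/55)·5 + (21/55)·(-11) = -61/55.
Against Route-3 this mix gives (34/55)·6 + (21/55)·(-7) = 57/55.
The smuggler will play Route-2, holding the inspector to -61/55. Shifting weight toward the row that does better against Route-2 would raise this floor (the equalizing mix achieves 23/11 against both Route-2 and Route-1), so the proposed strategy is not optimal.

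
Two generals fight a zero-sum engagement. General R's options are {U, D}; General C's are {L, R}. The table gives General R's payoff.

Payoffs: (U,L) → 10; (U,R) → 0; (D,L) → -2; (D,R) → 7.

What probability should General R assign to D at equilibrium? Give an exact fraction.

Row minima: U → 0, D → -2; maximin = 0.
Column maxima: L → 10, R → 7; minimax = 7.
0 ≠ 7, so there is no saddle point; optimal play is mixed.
Let General R play U with probability p. Expected payoff against L: 10p + (-2)(1−p) = 12p − 2; against R: 0p + 7(1−p) = −7p + 7.
Setting these equal: 12p − 2 = −7p + 7 ⇒ 19p = 9 ⇒ p = 9/19, and the value is (12)·(9/19) − 2 = 70/19.
For General C: with q = P(L), equating U's and D's payoffs gives 10q = −9q + 7 ⇒ q = 7/19.

10/19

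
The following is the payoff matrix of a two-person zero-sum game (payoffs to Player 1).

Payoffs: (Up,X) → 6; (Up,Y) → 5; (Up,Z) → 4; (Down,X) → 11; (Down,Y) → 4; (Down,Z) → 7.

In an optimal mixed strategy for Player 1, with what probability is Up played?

Row minima: Up → 4, Down → 4; maximin = 4.
Column maxima: X → 11, Y → 5, Z → 7; minimax = 5.
4 ≠ 5, so there is no saddle point; optimal play is mixed.
X is strictly dominated by Y (it gives Player 1 strictly more in every row), so Player 2 never plays it.
On the remaining 2×2 (Up, Down vs Y, Z):
Let Player 1 play Up with probability p. Expected payoff against Y: 5p + 4(1−p) = p + 4; against Z: 4p + 7(1−p) = −3p + 7.
Setting these equal: p + 4 = −3p + 7 ⇒ 4p = 3 ⇒ p = 3/4, and the value is (1)·(3/4) + 4 = 19/4.
For Player 2: with q = P(Y), equating Up's and Down's payoffs gives q + 4 = −3q + 7 ⇒ q = 3/4.

3/4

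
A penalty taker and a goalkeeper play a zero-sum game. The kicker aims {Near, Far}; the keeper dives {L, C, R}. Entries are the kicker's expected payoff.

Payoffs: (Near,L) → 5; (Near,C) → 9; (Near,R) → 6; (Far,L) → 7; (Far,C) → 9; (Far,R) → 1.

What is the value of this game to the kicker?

37/7

Row minima: Near → 5, Far → 1; maximin = 5.
Column maxima: L → 7, C → 9, R → 6; minimax = 6.
5 ≠ 6, so there is no saddle point; optimal play is mixed.
C is strictly dominated by L (it gives the kicker strictly more in every row), so the keeper never plays it.
On the remaining 2×2 (Near, Far vs L, R):
Let the kicker play Near with probability p. Expected payoff against L: 5p + 7(1−p) = −2p + 7; against R: 6p + 1(1−p) = 5p + 1.
Setting these equal: −2p + 7 = 5p + 1 ⇒ −7p = -6 ⇒ p = 6/7, and the value is (-2)·(6/7) + 7 = 37/7.
For the keeper: with q = P(L), equating Near's and Far's payoffs gives −q + 6 = 6q + 1 ⇒ q = 5/7.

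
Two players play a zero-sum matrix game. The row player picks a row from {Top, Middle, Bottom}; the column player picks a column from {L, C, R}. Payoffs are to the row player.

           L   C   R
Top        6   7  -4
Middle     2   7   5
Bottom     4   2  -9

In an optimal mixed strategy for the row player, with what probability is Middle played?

10/13

Row minima: Top → -4, Middle → 2, Bottom → -9; maximin = 2.
Column maxima: L → 6, C → 7, R → 5; minimax = 5.
2 ≠ 5, so there is no saddle point; optimal play is mixed.
Bottom is strictly dominated by Top, so the row player never plays it.
With Bottom eliminated, C is strictly dominated by L (it gives the row player strictly more in every remaining row), so the column player never plays it.
On the remaining 2×2 (Top, Middle vs L, R):
Let the row player play Top with probability p. Expected payoff against L: 6p + 2(1−p) = 4p + 2; against R: (-4)p + 5(1−p) = −9p + 5.
Setting these equal: 4p + 2 = −9p + 5 ⇒ 13p = 3 ⇒ p = 3/13, and the value is (4)·(3/13) + 2 = 38/13.
For the column player: with q = P(L), equating Top's and Middle's payoffs gives 10q − 4 = −3q + 5 ⇒ q = 9/13.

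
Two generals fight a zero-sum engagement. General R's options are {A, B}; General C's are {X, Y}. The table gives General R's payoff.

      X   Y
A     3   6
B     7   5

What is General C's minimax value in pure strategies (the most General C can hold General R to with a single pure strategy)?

6

Column maxima: X → 7, Y → 6.
The smallest of these is 6.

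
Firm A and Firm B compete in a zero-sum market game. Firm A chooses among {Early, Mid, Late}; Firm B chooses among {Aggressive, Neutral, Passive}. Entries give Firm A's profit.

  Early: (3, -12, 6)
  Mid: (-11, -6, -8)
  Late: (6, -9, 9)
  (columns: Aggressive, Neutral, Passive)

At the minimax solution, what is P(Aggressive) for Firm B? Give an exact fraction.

3/20

Row minima: Early → -12, Mid → -11, Late → -9; maximin = -9.
Column maxima: Aggressive → 6, Neutral → -6, Passive → 9; minimax = -6.
-9 ≠ -6, so there is no saddle point; optimal play is mixed.
Early is strictly dominated by Late, so Firm A never plays it.
Passive is strictly dominated by Aggressive (it gives Firm A strictly more in every row), so Firm B never plays it.
On the remaining 2×2 (Mid, Late vs Aggressive, Neutral):
Let Firm A play Mid with probability p. Expected payoff against Aggressive: (-11)p + 6(1−p) = −17p + 6; against Neutral: (-6)p + (-9)(1−p) = 3p − 9.
Setting these equal: −17p + 6 = 3p − 9 ⇒ −20p = -15 ⇒ p = 3/4, and the value is (-17)·(3/4) + 6 = -27/4.
For Firm B: with q = P(Aggressive), equating Mid's and Late's payoffs gives −5q − 6 = 15q − 9 ⇒ q = 3/20.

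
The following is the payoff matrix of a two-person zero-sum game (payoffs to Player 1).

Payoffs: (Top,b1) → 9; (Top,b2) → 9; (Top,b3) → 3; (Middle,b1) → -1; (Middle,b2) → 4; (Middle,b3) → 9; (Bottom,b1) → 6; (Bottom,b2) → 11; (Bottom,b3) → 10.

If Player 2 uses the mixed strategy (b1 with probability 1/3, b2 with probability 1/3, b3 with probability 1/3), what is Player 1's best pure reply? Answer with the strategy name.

Bottom

Expected payoff of Top: (1/3)·9 + (1/3)·9 + (1/3)·3 = 7.
Expected payoff of Middle: (1/3)·(-1) + (1/3)·4 + (1/3)·9 = 4.
Expected payoff of Bottom: (1/3)·6 + (1/3)·11 + (1/3)·10 = 9.
The largest is 9, so Player 1's best response is Bottom.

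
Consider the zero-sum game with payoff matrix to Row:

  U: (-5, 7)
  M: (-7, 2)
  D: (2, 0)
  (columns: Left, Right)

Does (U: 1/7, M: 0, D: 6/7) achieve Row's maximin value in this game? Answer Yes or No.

Yes

Against Left this mix gives (1/7)·(-5) + (6/7)·2 = 1.
Against Right this mix gives (1/7)·7 + (6/7)·0 = 1.
All of Column's active replies (Left, Right) yield 1, and no column does worse for Row. The mix makes Column indifferent and guarantees 1, so it is optimal.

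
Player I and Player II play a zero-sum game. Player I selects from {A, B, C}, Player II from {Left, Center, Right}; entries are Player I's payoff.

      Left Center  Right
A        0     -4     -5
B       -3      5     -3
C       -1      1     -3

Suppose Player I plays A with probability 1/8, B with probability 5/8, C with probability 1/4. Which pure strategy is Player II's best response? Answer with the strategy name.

If Player II plays Left, Player I's expected payoff is (1/8)·0 + (5/8)·(-3) + (1/4)·(-1) = -17/8.
If Player II plays Center, Player I's expected payoff is (1/8)·(-4) + (5/8)·5 + (1/4)·1 = 23/8.
If Player II plays Right, Player I's expected payoff is (1/8)·(-5) + (5/8)·(-3) + (1/4)·(-3) = -13/4.
Player II minimizes Player I's payoff; the smallest is -13/4, so the best response is Right.

Right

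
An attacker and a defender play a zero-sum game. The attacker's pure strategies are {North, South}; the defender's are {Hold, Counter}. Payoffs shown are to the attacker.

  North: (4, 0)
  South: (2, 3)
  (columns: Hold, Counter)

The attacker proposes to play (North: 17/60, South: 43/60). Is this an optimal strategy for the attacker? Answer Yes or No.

Against Hold this mix gives (17/60)·4 + (43/60)·2 = 77/30.
Against Counter this mix gives (17/60)·0 + (43/60)·3 = 43/20.
The defender will play Counter, holding the attacker to 43/20. Shifting weight toward the row that does better against Counter would raise this floor (the equalizing mix achieves 12/5 against both Counter and Hold), so the proposed strategy is not optimal.

No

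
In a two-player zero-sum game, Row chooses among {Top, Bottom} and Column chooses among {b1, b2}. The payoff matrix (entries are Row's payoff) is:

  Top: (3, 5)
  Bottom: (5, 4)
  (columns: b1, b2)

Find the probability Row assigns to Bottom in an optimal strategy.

Row minima: Top → 3, Bottom → 4; maximin = 4.
Column maxima: b1 → 5, b2 → 5; minimax = 5.
4 ≠ 5, so there is no saddle point; optimal play is mixed.
Let Row play Top with probability p. Expected payoff against b1: 3p + 5(1−p) = −2p + 5; against b2: 5p + 4(1−p) = p + 4.
Setting these equal: −2p + 5 = p + 4 ⇒ −3p = -1 ⇒ p = 1/3, and the value is (-2)·(1/3) + 5 = 13/3.
For Column: with q = P(b1), equating Top's and Bottom's payoffs gives −2q + 5 = q + 4 ⇒ q = 1/3.

2/3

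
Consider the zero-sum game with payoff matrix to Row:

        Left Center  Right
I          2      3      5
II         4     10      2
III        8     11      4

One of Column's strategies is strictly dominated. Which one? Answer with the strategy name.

Left holds Row's payoff strictly below Center in every row: 2 < 3, 4 < 10, 8 < 11.
So Center is strictly dominated for Column.

Center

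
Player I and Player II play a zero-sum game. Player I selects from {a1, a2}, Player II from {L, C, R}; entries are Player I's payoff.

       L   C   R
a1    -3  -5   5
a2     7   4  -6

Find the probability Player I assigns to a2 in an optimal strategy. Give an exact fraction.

Row minima: a1 → -5, a2 → -6; maximin = -5.
Column maxima: L → 7, C → 4, R → 5; minimax = 4.
-5 ≠ 4, so there is no saddle point; optimal play is mixed.
L is strictly dominated by C (it gives Player I strictly more in every row), so Player II never plays it.
On the remaining 2×2 (a1, a2 vs C, R):
Let Player I play a1 with probability p. Expected payoff against C: (-5)p + 4(1−p) = −9p + 4; against R: 5p + (-6)(1−p) = 11p − 6.
Setting these equal: −9p + 4 = 11p − 6 ⇒ −20p = -10 ⇒ p = 1/2, and the value is (-9)·(1/2) + 4 = -1/2.
For Player II: with q = P(C), equating a1's and a2's payoffs gives −10q + 5 = 10q − 6 ⇒ q = 11/20.

1/2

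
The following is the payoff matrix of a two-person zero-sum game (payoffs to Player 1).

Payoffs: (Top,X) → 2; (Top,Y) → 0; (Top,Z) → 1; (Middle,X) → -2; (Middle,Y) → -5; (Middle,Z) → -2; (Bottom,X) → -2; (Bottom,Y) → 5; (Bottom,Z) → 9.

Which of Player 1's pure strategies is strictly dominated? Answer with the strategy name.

Middle

Top gives a strictly higher payoff than Middle against every column: 2 > -2, 0 > -5, 1 > -2.
So Middle is strictly dominated and Player 1 never plays it.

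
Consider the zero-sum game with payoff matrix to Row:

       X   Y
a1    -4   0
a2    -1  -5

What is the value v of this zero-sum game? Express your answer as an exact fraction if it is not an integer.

-5/2

Row minima: a1 → -4, a2 → -5; maximin = -4.
Column maxima: X → -1, Y → 0; minimax = -1.
-4 ≠ -1, so there is no saddle point; optimal play is mixed.
Let Row play a1 with probability p. Expected payoff against X: (-4)p + (-1)(1−p) = −3p − 1; against Y: 0p + (-5)(1−p) = 5p − 5.
Setting these equal: −3p − 1 = 5p − 5 ⇒ −8p = -4 ⇒ p = 1/2, and the value is (-3)·(1/2) − 1 = -5/2.
For Column: with q = P(X), equating a1's and a2's payoffs gives −4q = 4q − 5 ⇒ q = 5/8.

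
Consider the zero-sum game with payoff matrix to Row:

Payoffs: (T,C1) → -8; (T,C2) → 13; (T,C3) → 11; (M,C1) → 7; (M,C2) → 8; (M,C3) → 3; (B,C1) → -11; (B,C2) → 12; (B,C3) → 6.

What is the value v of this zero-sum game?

Row minima: T → -8, M → 3, B → -11; maximin = 3.
Column maxima: C1 → 7, C2 → 13, C3 → 11; minimax = 7.
3 ≠ 7, so there is no saddle point; optimal play is mixed.
B is strictly dominated by T, so Row never plays it.
C2 is strictly dominated by C1 (it gives Row strictly more in every row), so Column never plays it.
On the remaining 2×2 (T, M vs C1, C3):
Let Row play T with probability p. Expected payoff against C1: (-8)p + 7(1−p) = −15p + 7; against C3: 11p + 3(1−p) = 8p + 3.
Setting these equal: −15p + 7 = 8p + 3 ⇒ −23p = -4 ⇒ p = 4/23, and the value is (-15)·(4/23) + 7 = 101/23.
For Column: with q = P(C1), equating T's and M's payoffs gives −19q + 11 = 4q + 3 ⇒ q = 8/23.

101/23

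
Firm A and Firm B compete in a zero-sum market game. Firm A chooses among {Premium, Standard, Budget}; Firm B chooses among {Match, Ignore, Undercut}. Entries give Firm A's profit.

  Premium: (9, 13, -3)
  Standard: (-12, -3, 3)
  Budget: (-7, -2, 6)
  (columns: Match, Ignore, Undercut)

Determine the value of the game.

Row minima: Premium → -3, Standard → -12, Budget → -7; maximin = -3.
Column maxima: Match → 9, Ignore → 13, Undercut → 6; minimax = 6.
-3 ≠ 6, so there is no saddle point; optimal play is mixed.
Standard is strictly dominated by Budget, so Firm A never plays it.
Ignore is strictly dominated by Match (it gives Firm A strictly more in every row), so Firm B never plays it.
On the remaining 2×2 (Premium, Budget vs Match, Undercut):
Let Firm A play Premium with probability p. Expected payoff against Match: 9p + (-7)(1−p) = 16p − 7; against Undercut: (-3)p + 6(1−p) = −9p + 6.
Setting these equal: 16p − 7 = −9p + 6 ⇒ 25p = 13 ⇒ p = 13/25, and the value is (16)·(13/25) − 7 = 33/25.
For Firm B: with q = P(Match), equating Premium's and Budget's payoffs gives 12q − 3 = −13q + 6 ⇒ q = 9/25.

33/25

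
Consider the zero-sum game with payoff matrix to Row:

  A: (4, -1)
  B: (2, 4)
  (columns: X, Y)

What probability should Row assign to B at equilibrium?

Row minima: A → -1, B → 2; maximin = 2.
Column maxima: X → 4, Y → 4; minimax = 4.
2 ≠ 4, so there is no saddle point; optimal play is mixed.
Let Row play A with probability p. Expected payoff against X: 4p + 2(1−p) = 2p + 2; against Y: (-1)p + 4(1−p) = −5p + 4.
Setting these equal: 2p + 2 = −5p + 4 ⇒ 7p = 2 ⇒ p = 2/7, and the value is (2)·(2/7) + 2 = 18/7.
For Column: with q = P(X), equating A's and B's payoffs gives 5q − 1 = −2q + 4 ⇒ q = 5/7.

5/7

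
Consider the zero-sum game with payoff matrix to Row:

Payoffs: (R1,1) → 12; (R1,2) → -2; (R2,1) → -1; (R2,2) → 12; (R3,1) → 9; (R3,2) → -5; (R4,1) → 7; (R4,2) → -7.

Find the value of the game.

142/27

Row minima: R1 → -2, R2 → -1, R3 → -5, R4 → -7; maximin = -1.
Column maxima: 1 → 12, 2 → 12; minimax = 12.
-1 ≠ 12, so there is no saddle point; optimal play is mixed.
R3 is strictly dominated by R1, so Row never plays it.
R4 is strictly dominated by R1, so Row never plays it.
On the remaining 2×2 (R1, R2 vs 1, 2):
Let Row play R1 with probability p. Expected payoff against 1: 12p + (-1)(1−p) = 13p − 1; against 2: (-2)p + 12(1−p) = −14p + 12.
Setting these equal: 13p − 1 = −14p + 12 ⇒ 27p = 13 ⇒ p = 13/27, and the value is (13)·(13/27) − 1 = 142/27.
For Column: with q = P(1), equating R1's and R2's payoffs gives 14q − 2 = −13q + 12 ⇒ q = 14/27.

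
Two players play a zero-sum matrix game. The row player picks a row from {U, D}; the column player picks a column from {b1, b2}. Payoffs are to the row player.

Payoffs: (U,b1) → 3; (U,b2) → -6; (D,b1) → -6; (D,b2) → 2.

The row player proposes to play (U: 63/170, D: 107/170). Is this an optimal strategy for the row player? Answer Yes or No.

No

Against b1 this mix gives (63/170)·3 + (107/170)·(-6) = -453/170.
Against b2 this mix gives (63/170)·(-6) + (107/170)·2 = -82/85.
The column player will play b1, holding the row player to -453/170. Shifting weight toward the row that does better against b1 would raise this floor (the equalizing mix achieves -30/17 against both b1 and b2), so the proposed strategy is not optimal.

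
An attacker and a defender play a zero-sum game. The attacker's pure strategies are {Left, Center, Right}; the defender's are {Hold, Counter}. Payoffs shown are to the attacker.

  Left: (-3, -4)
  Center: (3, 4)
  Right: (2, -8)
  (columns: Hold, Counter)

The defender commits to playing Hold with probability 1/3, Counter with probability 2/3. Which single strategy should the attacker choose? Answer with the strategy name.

Center

Expected payoff of Left: (1/3)·(-3) + (2/3)·(-4) = -11/3.
Expected payoff of Center: (1/3)·3 + (2/3)·4 = 11/3.
Expected payoff of Right: (1/3)·2 + (2/3)·(-8) = -14/3.
The largest is 11/3, so the attacker's best response is Center.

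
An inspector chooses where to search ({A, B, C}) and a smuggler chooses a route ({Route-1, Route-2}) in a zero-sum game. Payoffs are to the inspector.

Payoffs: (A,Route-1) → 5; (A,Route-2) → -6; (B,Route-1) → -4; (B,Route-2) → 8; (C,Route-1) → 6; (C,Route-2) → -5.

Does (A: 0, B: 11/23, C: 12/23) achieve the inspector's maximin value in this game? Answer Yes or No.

Against Route-1 this mix gives (11/23)·(-4) + (12/23)·6 = 28/23.
Against Route-2 this mix gives (11/23)·8 + (12/23)·(-5) = 28/23.
All of the smuggler's active replies (Route-1, Route-2) yield 28/23, and no column does worse for the inspector. The mix makes the smuggler indifferent and guarantees 28/23, so it is optimal.

Yes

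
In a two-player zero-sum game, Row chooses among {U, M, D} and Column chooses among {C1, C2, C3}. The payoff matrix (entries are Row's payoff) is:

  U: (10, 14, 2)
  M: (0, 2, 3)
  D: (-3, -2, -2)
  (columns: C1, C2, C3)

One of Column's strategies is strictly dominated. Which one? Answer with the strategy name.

C2

C1 holds Row's payoff strictly below C2 in every row: 10 < 14, 0 < 2, -3 < -2.
So C2 is strictly dominated for Column.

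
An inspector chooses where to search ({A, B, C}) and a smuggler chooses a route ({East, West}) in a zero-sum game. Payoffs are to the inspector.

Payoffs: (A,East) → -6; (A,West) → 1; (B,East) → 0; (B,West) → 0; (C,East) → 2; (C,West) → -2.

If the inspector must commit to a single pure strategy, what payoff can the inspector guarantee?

Row minima: A → -6, B → 0, C → -2.
The best of these is 0.

0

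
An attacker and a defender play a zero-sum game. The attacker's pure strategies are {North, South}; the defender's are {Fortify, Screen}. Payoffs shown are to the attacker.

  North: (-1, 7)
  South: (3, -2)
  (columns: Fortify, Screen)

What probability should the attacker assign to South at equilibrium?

8/13

Row minima: North → -1, South → -2; maximin = -1.
Column maxima: Fortify → 3, Screen → 7; minimax = 3.
-1 ≠ 3, so there is no saddle point; optimal play is mixed.
Let the attacker play North with probability p. Expected payoff against Fortify: (-1)p + 3(1−p) = −4p + 3; against Screen: 7p + (-2)(1−p) = 9p − 2.
Setting these equal: −4p + 3 = 9p − 2 ⇒ −13p = -5 ⇒ p = 5/13, and the value is (-4)·(5/13) + 3 = 19/13.
For the defender: with q = P(Fortify), equating North's and South's payoffs gives −8q + 7 = 5q − 2 ⇒ q = 9/13.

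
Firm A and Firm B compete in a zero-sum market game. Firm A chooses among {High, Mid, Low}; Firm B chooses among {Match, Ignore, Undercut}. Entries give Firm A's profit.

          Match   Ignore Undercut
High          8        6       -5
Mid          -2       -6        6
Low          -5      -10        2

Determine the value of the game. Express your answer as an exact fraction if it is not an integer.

Row minima: High → -5, Mid → -6, Low → -10; maximin = -5.
Column maxima: Match → 8, Ignore → 6, Undercut → 6; minimax = 6.
-5 ≠ 6, so there is no saddle point; optimal play is mixed.
Low is strictly dominated by Mid, so Firm A never plays it.
Match is strictly dominated by Ignore (it gives Firm A strictly more in every row), so Firm B never plays it.
On the remaining 2×2 (High, Mid vs Ignore, Undercut):
Let Firm A play High with probability p. Expected payoff against Ignore: 6p + (-6)(1−p) = 12p − 6; against Undercut: (-5)p + 6(1−p) = −11p + 6.
Setting these equal: 12p − 6 = −11p + 6 ⇒ 23p = 12 ⇒ p = 12/23, and the value is (12)·(12/23) − 6 = 6/23.
For Firm B: with q = P(Ignore), equating High's and Mid's payoffs gives 11q − 5 = −12q + 6 ⇒ q = 11/23.

6/23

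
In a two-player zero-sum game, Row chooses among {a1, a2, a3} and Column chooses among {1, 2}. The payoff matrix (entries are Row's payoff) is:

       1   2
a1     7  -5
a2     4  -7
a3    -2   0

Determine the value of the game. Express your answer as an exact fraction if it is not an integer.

Row minima: a1 → -5, a2 → -7, a3 → -2; maximin = -2.
Column maxima: 1 → 7, 2 → 0; minimax = 0.
-2 ≠ 0, so there is no saddle point; optimal play is mixed.
a2 is strictly dominated by a1, so Row never plays it.
On the remaining 2×2 (a1, a3 vs 1, 2):
Let Row play a1 with probability p. Expected payoff against 1: 7p + (-2)(1−p) = 9p − 2; against 2: (-5)p + 0(1−p) = −5p.
Setting these equal: 9p − 2 = −5p ⇒ 14p = 2 ⇒ p = 1/7, and the value is (9)·(1/7) − 2 = -5/7.
For Column: with q = P(1), equating a1's and a3's payoffs gives 12q − 5 = −2q ⇒ q = 5/14.

-5/7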